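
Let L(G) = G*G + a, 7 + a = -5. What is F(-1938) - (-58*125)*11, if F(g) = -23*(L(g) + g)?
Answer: -86259812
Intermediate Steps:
a = -12 (a = -7 - 5 = -12)
L(G) = -12 + G**2 (L(G) = G*G - 12 = G**2 - 12 = -12 + G**2)
F(g) = 276 - 23*g - 23*g**2 (F(g) = -23*((-12 + g**2) + g) = -23*(-12 + g + g**2) = 276 - 23*g - 23*g**2)
F(-1938) - (-58*125)*11 = (276 - 23*(-1938) - 23*(-1938)**2) - (-58*125)*11 = (276 + 44574 - 23*3755844) - (-7250)*11 = (276 + 44574 - 86384412) - 1*(-79750) = -86339562 + 79750 = -86259812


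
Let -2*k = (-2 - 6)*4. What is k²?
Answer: 256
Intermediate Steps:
k = 16 (k = -(-2 - 6)*4/2 = -(-4)*4 = -½*(-32) = 16)
k² = 16² = 256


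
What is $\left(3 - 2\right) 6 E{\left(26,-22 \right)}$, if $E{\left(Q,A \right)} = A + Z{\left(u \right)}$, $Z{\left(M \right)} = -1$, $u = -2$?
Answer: $-138$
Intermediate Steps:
$E{\left(Q,A \right)} = -1 + A$ ($E{\left(Q,A \right)} = A - 1 = -1 + A$)
$\left(3 - 2\right) 6 E{\left(26,-22 \right)} = \left(3 - 2\right) 6 \left(-1 - 22\right) = 1 \cdot 6 \left(-23\right) = 6 \left(-23\right) = -138$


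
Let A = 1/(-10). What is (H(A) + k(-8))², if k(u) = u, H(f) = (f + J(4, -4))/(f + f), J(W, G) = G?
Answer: 625/4 ≈ 156.25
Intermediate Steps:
A = -⅒ ≈ -0.10000
H(f) = (-4 + f)/(2*f) (H(f) = (f - 4)/(f + f) = (-4 + f)/((2*f)) = (-4 + f)*(1/(2*f)) = (-4 + f)/(2*f))
(H(A) + k(-8))² = ((-4 - ⅒)/(2*(-⅒)) - 8)² = ((½)*(-10)*(-41/10) - 8)² = (41/2 - 8)² = (25/2)² = 625/4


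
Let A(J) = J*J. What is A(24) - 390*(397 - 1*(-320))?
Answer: -279054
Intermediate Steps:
A(J) = J**2
A(24) - 390*(397 - 1*(-320)) = 24**2 - 390*(397 - 1*(-320)) = 576 - 390*(397 + 320) = 576 - 390*717 = 576 - 1*279630 = 576 - 279630 = -279054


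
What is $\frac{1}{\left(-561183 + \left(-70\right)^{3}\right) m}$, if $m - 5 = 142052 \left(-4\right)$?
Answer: $\frac{1}{513759493149} \approx 1.9464 \cdot 10^{-12}$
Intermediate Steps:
$m = -568203$ ($m = 5 + 142052 \left(-4\right) = 5 - 568208 = -568203$)
$\frac{1}{\left(-561183 + \left(-70\right)^{3}\right) m} = \frac{1}{\left(-561183 + \left(-70\right)^{3}\right) \left(-568203\right)} = \frac{1}{-561183 - 343000} \left(- \frac{1}{568203}\right) = \frac{1}{-904183} \left(- \frac{1}{568203}\right) = \left(- \frac{1}{904183}\right) \left(- \frac{1}{568203}\right) = \frac{1}{513759493149}$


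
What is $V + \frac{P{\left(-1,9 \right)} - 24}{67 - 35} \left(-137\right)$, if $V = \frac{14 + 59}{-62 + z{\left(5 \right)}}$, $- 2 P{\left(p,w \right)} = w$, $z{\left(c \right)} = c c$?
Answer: $\frac{284261}{2368} \approx 120.04$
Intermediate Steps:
$z{\left(c \right)} = c^{2}$
$P{\left(p,w \right)} = - \frac{w}{2}$
$V = - \frac{73}{37}$ ($V = \frac{14 + 59}{-62 + 5^{2}} = \frac{73}{-62 + 25} = \frac{73}{-37} = 73 \left(- \frac{1}{37}\right) = - \frac{73}{37} \approx -1.973$)
$V + \frac{P{\left(-1,9 \right)} - 24}{67 - 35} \left(-137\right) = - \frac{73}{37} + \frac{\left(- \frac{1}{2}\right) 9 - 24}{67 - 35} \left(-137\right) = - \frac{73}{37} + \frac{- \frac{9}{2} - 24}{32} \left(-137\right) = - \frac{73}{37} + \left(- \frac{57}{2}\right) \frac{1}{32} \left(-137\right) = - \frac{73}{37} - - \frac{7809}{64} = - \frac{73}{37} + \frac{7809}{64} = \frac{284261}{2368}$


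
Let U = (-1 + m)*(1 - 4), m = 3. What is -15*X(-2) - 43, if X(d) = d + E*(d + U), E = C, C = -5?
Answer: -613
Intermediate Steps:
E = -5
U = -6 (U = (-1 + 3)*(1 - 4) = 2*(-3) = -6)
X(d) = 30 - 4*d (X(d) = d - 5*(d - 6) = d - 5*(-6 + d) = d + (30 - 5*d) = 30 - 4*d)
-15*X(-2) - 43 = -15*(30 - 4*(-2)) - 43 = -15*(30 + 8) - 43 = -15*38 - 43 = -570 - 43 = -613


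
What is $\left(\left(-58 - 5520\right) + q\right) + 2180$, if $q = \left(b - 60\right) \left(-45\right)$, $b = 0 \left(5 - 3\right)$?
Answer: $-698$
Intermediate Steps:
$b = 0$ ($b = 0 \cdot 2 = 0$)
$q = 2700$ ($q = \left(0 - 60\right) \left(-45\right) = \left(-60\right) \left(-45\right) = 2700$)
$\left(\left(-58 - 5520\right) + q\right) + 2180 = \left(\left(-58 - 5520\right) + 2700\right) + 2180 = \left(-5578 + 2700\right) + 2180 = -2878 + 2180 = -698$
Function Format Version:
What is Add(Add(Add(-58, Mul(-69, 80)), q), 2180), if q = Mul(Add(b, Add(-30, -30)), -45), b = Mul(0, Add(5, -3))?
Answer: -698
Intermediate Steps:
b = 0 (b = Mul(0, 2) = 0)
q = 2700 (q = Mul(Add(0, Add(-30, -30)), -45) = Mul(Add(0, -60), -45) = Mul(-60, -45) = 2700)
Add(Add(Add(-58, Mul(-69, 80)), q), 2180) = Add(Add(Add(-58, Mul(-69, 80)), 2700), 2180) = Add(Add(Add(-58, -5520), 2700), 2180) = Add(Add(-5578, 2700), 2180) = Add(-2878, 2180) = -698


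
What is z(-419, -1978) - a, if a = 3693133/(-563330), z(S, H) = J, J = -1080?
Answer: -604703267/563330 ≈ -1073.4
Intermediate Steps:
z(S, H) = -1080
a = -3693133/563330 (a = 3693133*(-1/563330) = -3693133/563330 ≈ -6.5559)
z(-419, -1978) - a = -1080 - 1*(-3693133/563330) = -1080 + 3693133/563330 = -604703267/563330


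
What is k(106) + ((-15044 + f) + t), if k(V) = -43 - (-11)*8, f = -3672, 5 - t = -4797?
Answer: -13869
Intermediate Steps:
t = 4802 (t = 5 - 1*(-4797) = 5 + 4797 = 4802)
k(V) = 45 (k(V) = -43 - 1*(-88) = -43 + 88 = 45)
k(106) + ((-15044 + f) + t) = 45 + ((-15044 - 3672) + 4802) = 45 + (-18716 + 4802) = 45 - 13914 = -13869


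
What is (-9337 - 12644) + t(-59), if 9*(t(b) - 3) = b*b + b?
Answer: -194380/9 ≈ -21598.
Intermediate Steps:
t(b) = 3 + b/9 + b**2/9 (t(b) = 3 + (b*b + b)/9 = 3 + (b**2 + b)/9 = 3 + (b + b**2)/9 = 3 + (b/9 + b**2/9) = 3 + b/9 + b**2/9)
(-9337 - 12644) + t(-59) = (-9337 - 12644) + (3 + (1/9)*(-59) + (1/9)*(-59)**2) = -21981 + (3 - 59/9 + (1/9)*3481) = -21981 + (3 - 59/9 + 3481/9) = -21981 + 3449/9 = -194380/9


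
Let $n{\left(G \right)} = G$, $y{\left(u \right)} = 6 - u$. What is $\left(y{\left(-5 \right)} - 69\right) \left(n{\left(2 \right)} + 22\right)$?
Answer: $-1392$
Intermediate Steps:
$\left(y{\left(-5 \right)} - 69\right) \left(n{\left(2 \right)} + 22\right) = \left(\left(6 - -5\right) - 69\right) \left(2 + 22\right) = \left(\left(6 + 5\right) - 69\right) 24 = \left(11 - 69\right) 24 = \left(-58\right) 24 = -1392$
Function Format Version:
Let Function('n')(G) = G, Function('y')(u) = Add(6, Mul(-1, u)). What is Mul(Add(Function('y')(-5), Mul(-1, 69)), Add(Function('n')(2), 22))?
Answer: -1392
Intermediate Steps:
Mul(Add(Function('y')(-5), Mul(-1, 69)), Add(Function('n')(2), 22)) = Mul(Add(Add(6, Mul(-1, -5)), Mul(-1, 69)), Add(2, 22)) = Mul(Add(Add(6, 5), -69), 24) = Mul(Add(11, -69), 24) = Mul(-58, 24) = -1392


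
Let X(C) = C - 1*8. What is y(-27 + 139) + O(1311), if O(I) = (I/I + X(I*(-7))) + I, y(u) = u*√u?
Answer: -7873 + 448*√7 ≈ -6687.7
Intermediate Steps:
y(u) = u^(3/2)
X(C) = -8 + C (X(C) = C - 8 = -8 + C)
O(I) = -7 - 6*I (O(I) = (I/I + (-8 + I*(-7))) + I = (1 + (-8 - 7*I)) + I = (-7 - 7*I) + I = -7 - 6*I)
y(-27 + 139) + O(1311) = (-27 + 139)^(3/2) + (-7 - 6*1311) = 112^(3/2) + (-7 - 7866) = 448*√7 - 7873 = -7873 + 448*√7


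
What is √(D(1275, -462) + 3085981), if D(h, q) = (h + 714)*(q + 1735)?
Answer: √5617978 ≈ 2370.2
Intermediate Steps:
D(h, q) = (714 + h)*(1735 + q)
√(D(1275, -462) + 3085981) = √((1238790 + 714*(-462) + 1735*1275 + 1275*(-462)) + 3085981) = √((1238790 - 329868 + 2212125 - 589050) + 3085981) = √(2531997 + 3085981) = √5617978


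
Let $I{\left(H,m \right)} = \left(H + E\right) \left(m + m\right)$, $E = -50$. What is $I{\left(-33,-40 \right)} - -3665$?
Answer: $10305$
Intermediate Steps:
$I{\left(H,m \right)} = 2 m \left(-50 + H\right)$ ($I{\left(H,m \right)} = \left(H - 50\right) \left(m + m\right) = \left(-50 + H\right) 2 m = 2 m \left(-50 + H\right)$)
$I{\left(-33,-40 \right)} - -3665 = 2 \left(-40\right) \left(-50 - 33\right) - -3665 = 2 \left(-40\right) \left(-83\right) + 3665 = 6640 + 3665 = 10305$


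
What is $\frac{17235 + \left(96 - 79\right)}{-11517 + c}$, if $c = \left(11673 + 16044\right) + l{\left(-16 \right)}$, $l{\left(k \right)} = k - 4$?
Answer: $\frac{4313}{4045} \approx 1.0663$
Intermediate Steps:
$l{\left(k \right)} = -4 + k$
$c = 27697$ ($c = \left(11673 + 16044\right) - 20 = 27717 - 20 = 27697$)
$\frac{17235 + \left(96 - 79\right)}{-11517 + c} = \frac{17235 + \left(96 - 79\right)}{-11517 + 27697} = \frac{17235 + \left(96 - 79\right)}{16180} = \left(17235 + 17\right) \frac{1}{16180} = 17252 \cdot \frac{1}{16180} = \frac{4313}{4045}$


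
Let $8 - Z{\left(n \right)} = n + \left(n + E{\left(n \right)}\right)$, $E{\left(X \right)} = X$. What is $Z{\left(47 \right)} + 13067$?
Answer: $12934$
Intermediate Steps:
$Z{\left(n \right)} = 8 - 3 n$ ($Z{\left(n \right)} = 8 - \left(n + \left(n + n\right)\right) = 8 - \left(n + 2 n\right) = 8 - 3 n$)
$Z{\left(47 \right)} + 13067 = \left(8 - 141\right) + 13067 = -133 + 13067 = 12934$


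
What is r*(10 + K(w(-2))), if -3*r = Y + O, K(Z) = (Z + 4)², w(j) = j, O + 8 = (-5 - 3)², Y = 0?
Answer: -784/3 ≈ -261.33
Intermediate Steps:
O = 56 (O = -8 + (-5 - 3)² = -8 + (-8)² = -8 + 64 = 56)
K(Z) = (4 + Z)²
r = -56/3 (r = -(0 + 56)/3 = -⅓*56 = -56/3 ≈ -18.667)
r*(10 + K(w(-2))) = -56*(10 + (4 - 2)²)/3 = -56*(10 + 2²)/3 = -56*(10 + 4)/3 = -56/3*14 = -784/3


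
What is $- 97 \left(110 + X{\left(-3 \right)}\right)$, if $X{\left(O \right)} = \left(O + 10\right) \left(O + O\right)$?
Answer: $-6596$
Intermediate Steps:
$X{\left(O \right)} = 2 O \left(10 + O\right)$ ($X{\left(O \right)} = \left(10 + O\right) 2 O = 2 O \left(10 + O\right)$)
$- 97 \left(110 + X{\left(-3 \right)}\right) = - 97 \left(110 + 2 \left(-3\right) \left(10 - 3\right)\right) = - 97 \left(110 + 2 \left(-3\right) 7\right) = - 97 \left(110 - 42\right) = \left(-97\right) 68 = -6596$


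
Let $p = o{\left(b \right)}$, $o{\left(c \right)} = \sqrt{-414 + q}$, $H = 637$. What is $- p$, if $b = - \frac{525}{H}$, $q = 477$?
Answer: $- 3 \sqrt{7} \approx -7.9373$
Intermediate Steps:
$b = - \frac{75}{91}$ ($b = - \frac{525}{637} = \left(-525\right) \frac{1}{637} = - \frac{75}{91} \approx -0.82418$)
$o{\left(c \right)} = 3 \sqrt{7}$ ($o{\left(c \right)} = \sqrt{-414 + 477} = \sqrt{63} = 3 \sqrt{7}$)
$p = 3 \sqrt{7} \approx 7.9373$
$- p = - 3 \sqrt{7}$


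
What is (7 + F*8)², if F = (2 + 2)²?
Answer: 18225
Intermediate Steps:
F = 16 (F = 4² = 16)
(7 + F*8)² = (7 + 16*8)² = (7 + 128)² = 135² = 18225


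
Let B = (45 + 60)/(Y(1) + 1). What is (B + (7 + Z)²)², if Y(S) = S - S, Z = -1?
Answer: 19881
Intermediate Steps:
Y(S) = 0
B = 105 (B = (45 + 60)/(0 + 1) = 105/1 = 105*1 = 105)
(B + (7 + Z)²)² = (105 + (7 - 1)²)² = (105 + 6²)² = (105 + 36)² = 141² = 19881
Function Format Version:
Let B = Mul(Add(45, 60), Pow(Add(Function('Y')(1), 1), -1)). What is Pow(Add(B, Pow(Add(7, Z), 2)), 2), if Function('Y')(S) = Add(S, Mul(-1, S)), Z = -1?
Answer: 19881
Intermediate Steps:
Function('Y')(S) = 0
B = 105 (B = Mul(Add(45, 60), Pow(Add(0, 1), -1)) = Mul(105, Pow(1, -1)) = Mul(105, 1) = 105)
Pow(Add(B, Pow(Add(7, Z), 2)), 2) = Pow(Add(105, Pow(Add(7, -1), 2)), 2) = Pow(Add(105, Pow(6, 2)), 2) = Pow(Add(105, 36), 2) = Pow(141, 2) = 19881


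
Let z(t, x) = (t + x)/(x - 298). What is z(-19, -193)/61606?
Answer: 106/15124273 ≈ 7.0086e-6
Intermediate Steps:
z(t, x) = (t + x)/(-298 + x)
z(-19, -193)/61606 = ((-19 - 193)/(-298 - 193))/61606 = (-212/(-491))*(1/61606) = -1/491*(-212)*(1/61606) = (212/491)*(1/61606) = 106/15124273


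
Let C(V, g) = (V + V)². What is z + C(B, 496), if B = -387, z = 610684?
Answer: 1209760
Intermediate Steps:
C(V, g) = 4*V² (C(V, g) = (2*V)² = 4*V²)
z + C(B, 496) = 610684 + 4*(-387)² = 610684 + 4*149769 = 610684 + 599076 = 1209760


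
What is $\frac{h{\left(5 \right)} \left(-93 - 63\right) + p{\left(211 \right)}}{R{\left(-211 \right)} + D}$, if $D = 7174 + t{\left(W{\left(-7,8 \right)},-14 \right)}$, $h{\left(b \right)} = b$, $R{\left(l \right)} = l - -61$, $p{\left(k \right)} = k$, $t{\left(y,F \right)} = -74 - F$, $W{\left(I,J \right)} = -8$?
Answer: $- \frac{569}{6964} \approx -0.081706$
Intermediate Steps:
$R{\left(l \right)} = 61 + l$ ($R{\left(l \right)} = l + 61 = 61 + l$)
$D = 7114$ ($D = 7174 - 60 = 7114$)
$\frac{h{\left(5 \right)} \left(-93 - 63\right) + p{\left(211 \right)}}{R{\left(-211 \right)} + D} = \frac{5 \left(-93 - 63\right) + 211}{\left(61 - 211\right) + 7114} = \frac{5 \left(-156\right) + 211}{-150 + 7114} = \frac{-780 + 211}{6964} = \left(-569\right) \frac{1}{6964} = - \frac{569}{6964}$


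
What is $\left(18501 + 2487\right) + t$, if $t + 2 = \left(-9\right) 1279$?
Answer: $9475$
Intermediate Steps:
$t = -11513$ ($t = -2 - 11511 = -11513$)
$\left(18501 + 2487\right) + t = \left(18501 + 2487\right) - 11513 = 20988 - 11513 = 9475$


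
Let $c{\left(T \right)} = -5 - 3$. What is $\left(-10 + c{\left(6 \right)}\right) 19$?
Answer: $-342$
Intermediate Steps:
$c{\left(T \right)} = -8$
$\left(-10 + c{\left(6 \right)}\right) 19 = \left(-10 - 8\right) 19 = \left(-18\right) 19 = -342$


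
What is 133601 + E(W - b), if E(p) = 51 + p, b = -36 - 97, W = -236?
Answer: 133549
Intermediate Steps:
b = -133
133601 + E(W - b) = 133601 + (51 + (-236 - 1*(-133))) = 133601 + (51 + (-236 + 133)) = 133601 + (51 - 103) = 133601 - 52 = 133549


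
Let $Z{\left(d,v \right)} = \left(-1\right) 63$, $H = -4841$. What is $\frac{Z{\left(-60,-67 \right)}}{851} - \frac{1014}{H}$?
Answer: $\frac{557931}{4119691} \approx 0.13543$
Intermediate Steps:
$Z{\left(d,v \right)} = -63$
$\frac{Z{\left(-60,-67 \right)}}{851} - \frac{1014}{H} = - \frac{63}{851} - \frac{1014}{-4841} = \left(-63\right) \frac{1}{851} - - \frac{1014}{4841} = - \frac{63}{851} + \frac{1014}{4841} = \frac{557931}{4119691}$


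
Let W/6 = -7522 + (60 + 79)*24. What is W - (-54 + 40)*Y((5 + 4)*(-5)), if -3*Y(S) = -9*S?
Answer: -27006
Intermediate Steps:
Y(S) = 3*S (Y(S) = -(-3)*S = 3*S)
W = -25116 (W = 6*(-7522 + (60 + 79)*24) = 6*(-7522 + 139*24) = 6*(-7522 + 3336) = 6*(-4186) = -25116)
W - (-54 + 40)*Y((5 + 4)*(-5)) = -25116 - (-54 + 40)*3*((5 + 4)*(-5)) = -25116 - (-14)*3*(9*(-5)) = -25116 - (-14)*3*(-45) = -25116 - (-14)*(-135) = -25116 - 1*1890 = -25116 - 1890 = -27006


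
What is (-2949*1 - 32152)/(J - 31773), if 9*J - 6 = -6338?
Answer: 315909/292289 ≈ 1.0808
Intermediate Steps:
J = -6332/9 (J = ⅔ + (⅑)*(-6338) = ⅔ - 6338/9 = -6332/9 ≈ -703.56)
(-2949*1 - 32152)/(J - 31773) = (-2949*1 - 32152)/(-6332/9 - 31773) = (-2949 - 32152)/(-292289/9) = -35101*(-9/292289) = 315909/292289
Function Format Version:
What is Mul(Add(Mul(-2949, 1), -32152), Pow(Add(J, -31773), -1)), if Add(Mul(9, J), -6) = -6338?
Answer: Rational(315909, 292289) ≈ 1.0808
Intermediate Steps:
J = Rational(-6332, 9) (J = Add(Rational(2, 3), Mul(Rational(1, 9), -6338)) = Add(Rational(2, 3), Rational(-6338, 9)) = Rational(-6332, 9) ≈ -703.56)
Mul(Add(Mul(-2949, 1), -32152), Pow(Add(J, -31773), -1)) = Mul(Add(Mul(-2949, 1), -32152), Pow(Add(Rational(-6332, 9), -31773), -1)) = Mul(Add(-2949, -32152), Pow(Rational(-292289, 9), -1)) = Mul(-35101, Rational(-9, 292289)) = Rational(315909, 292289)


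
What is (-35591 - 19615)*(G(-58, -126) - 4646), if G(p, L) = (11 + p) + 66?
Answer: 255438162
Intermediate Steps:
G(p, L) = 77 + p
(-35591 - 19615)*(G(-58, -126) - 4646) = (-35591 - 19615)*((77 - 58) - 4646) = -55206*(19 - 4646) = -55206*(-4627) = 255438162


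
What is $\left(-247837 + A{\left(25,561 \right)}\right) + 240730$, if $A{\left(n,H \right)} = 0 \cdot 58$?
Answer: $-7107$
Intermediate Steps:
$A{\left(n,H \right)} = 0$
$\left(-247837 + A{\left(25,561 \right)}\right) + 240730 = \left(-247837 + 0\right) + 240730 = -247837 + 240730 = -7107$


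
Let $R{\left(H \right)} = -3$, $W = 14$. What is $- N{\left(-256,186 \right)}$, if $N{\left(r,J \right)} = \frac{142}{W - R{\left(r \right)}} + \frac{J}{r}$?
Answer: $- \frac{16595}{2176} \approx -7.6264$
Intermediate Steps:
$N{\left(r,J \right)} = \frac{142}{17} + \frac{J}{r}$ ($N{\left(r,J \right)} = \frac{142}{14 - -3} + \frac{J}{r} = \frac{142}{14 + 3} + \frac{J}{r} = \frac{142}{17} + \frac{J}{r}$)
$- N{\left(-256,186 \right)} = - (\frac{142}{17} + \frac{186}{-256}) = - (\frac{142}{17} + 186 \left(- \frac{1}{256}\right)) = - (\frac{142}{17} - \frac{93}{128}) = \left(-1\right) \frac{16595}{2176} = - \frac{16595}{2176}$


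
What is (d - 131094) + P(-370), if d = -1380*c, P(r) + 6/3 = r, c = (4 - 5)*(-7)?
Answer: -141126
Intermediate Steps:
c = 7 (c = -1*(-7) = 7)
P(r) = -2 + r
d = -9660 (d = -1380*7 = -9660)
(d - 131094) + P(-370) = (-9660 - 131094) + (-2 - 370) = -140754 - 372 = -141126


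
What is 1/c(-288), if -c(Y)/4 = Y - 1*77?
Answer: 1/1460 ≈ 0.00068493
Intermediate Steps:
c(Y) = 308 - 4*Y (c(Y) = -4*(Y - 1*77) = -4*(Y - 77) = -4*(-77 + Y) = 308 - 4*Y)
1/c(-288) = 1/(308 - 4*(-288)) = 1/(308 + 1152) = 1/1460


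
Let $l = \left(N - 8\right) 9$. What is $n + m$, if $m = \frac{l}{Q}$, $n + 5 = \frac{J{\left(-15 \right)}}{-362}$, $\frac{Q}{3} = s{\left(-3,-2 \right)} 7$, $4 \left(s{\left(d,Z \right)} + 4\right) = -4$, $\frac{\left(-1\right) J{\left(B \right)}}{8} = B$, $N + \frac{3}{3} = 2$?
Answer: $- \frac{4282}{905} \approx -4.7315$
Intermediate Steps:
$N = 1$ ($N = -1 + 2 = 1$)
$J{\left(B \right)} = - 8 B$
$l = -63$ ($l = \left(1 - 8\right) 9 = \left(-7\right) 9 = -63$)
$s{\left(d,Z \right)} = -5$ ($s{\left(d,Z \right)} = -4 + \frac{1}{4} \left(-4\right) = -4 - 1 = -5$)
$Q = -105$ ($Q = 3 \left(\left(-5\right) 7\right) = 3 \left(-35\right) = -105$)
$n = - \frac{965}{181}$ ($n = -5 + \frac{\left(-8\right) \left(-15\right)}{-362} = -5 + 120 \left(- \frac{1}{362}\right) = -5 - \frac{60}{181} = - \frac{965}{181} \approx -5.3315$)
$m = \frac{3}{5}$ ($m = - \frac{63}{-105} = \left(-63\right) \left(- \frac{1}{105}\right) = \frac{3}{5} \approx 0.6$)
$n + m = - \frac{965}{181} + \frac{3}{5} = - \frac{4282}{905}$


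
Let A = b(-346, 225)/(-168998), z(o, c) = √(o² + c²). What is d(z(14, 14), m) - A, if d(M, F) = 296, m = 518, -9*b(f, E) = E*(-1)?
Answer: 50023433/168998 ≈ 296.00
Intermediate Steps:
b(f, E) = E/9 (b(f, E) = -E*(-1)/9 = -(-1)*E/9 = E/9)
z(o, c) = √(c² + o²)
A = -25/168998 (A = ((⅑)*225)/(-168998) = 25*(-1/168998) = -25/168998 ≈ -0.00014793)
d(z(14, 14), m) - A = 296 - 1*(-25/168998) = 296 + 25/168998 = 50023433/168998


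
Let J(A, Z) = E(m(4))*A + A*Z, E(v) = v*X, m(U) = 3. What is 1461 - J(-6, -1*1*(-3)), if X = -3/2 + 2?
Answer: 1488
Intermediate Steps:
X = ½ (X = -3*½ + 2 = -3/2 + 2 = ½ ≈ 0.50000)
E(v) = v/2 (E(v) = v*(½) = v/2)
J(A, Z) = 3*A/2 + A*Z (J(A, Z) = ((½)*3)*A + A*Z = 3*A/2 + A*Z)
1461 - J(-6, -1*1*(-3)) = 1461 - (-6)*(3 + 2*(-1*1*(-3)))/2 = 1461 - (-6)*(3 + 2*(-1*(-3)))/2 = 1461 - (-6)*(3 + 2*3)/2 = 1461 - (-6)*(3 + 6)/2 = 1461 - (-6)*9/2 = 1461 - 1*(-27) = 1461 + 27 = 1488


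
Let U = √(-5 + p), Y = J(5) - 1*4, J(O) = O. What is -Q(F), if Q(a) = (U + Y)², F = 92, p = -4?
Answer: 8 - 6*I ≈ 8.0 - 6.0*I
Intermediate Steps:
Y = 1 (Y = 5 - 1*4 = 5 - 4 = 1)
U = 3*I (U = √(-5 - 4) = √(-9) = 3*I ≈ 3.0*I)
Q(a) = (1 + 3*I)² (Q(a) = (3*I + 1)² = (1 + 3*I)²)
-Q(F) = -(-8 + 6*I) = 8 - 6*I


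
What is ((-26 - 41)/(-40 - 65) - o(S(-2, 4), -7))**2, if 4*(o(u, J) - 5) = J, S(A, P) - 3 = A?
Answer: 1203409/176400 ≈ 6.8220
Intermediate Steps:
S(A, P) = 3 + A
o(u, J) = 5 + J/4
((-26 - 41)/(-40 - 65) - o(S(-2, 4), -7))**2 = ((-26 - 41)/(-40 - 65) - (5 + (1/4)*(-7)))**2 = (-67/(-105) - (5 - 7/4))**2 = (-67*(-1/105) - 1*13/4)**2 = (67/105 - 13/4)**2 = (-1097/420)**2 = 1203409/176400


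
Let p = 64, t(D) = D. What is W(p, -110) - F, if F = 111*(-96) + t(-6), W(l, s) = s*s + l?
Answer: 22826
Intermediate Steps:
W(l, s) = l + s² (W(l, s) = s² + l = l + s²)
F = -10662 (F = 111*(-96) - 6 = -10656 - 6 = -10662)
W(p, -110) - F = (64 + (-110)²) - 1*(-10662) = (64 + 12100) + 10662 = 12164 + 10662 = 22826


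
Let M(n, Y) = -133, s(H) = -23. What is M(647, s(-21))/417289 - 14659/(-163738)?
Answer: 6095262297/68326066282 ≈ 0.089208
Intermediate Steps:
M(647, s(-21))/417289 - 14659/(-163738) = -133/417289 - 14659/(-163738) = -133*1/417289 - 14659*(-1/163738) = -133/417289 + 14659/163738 = 6095262297/68326066282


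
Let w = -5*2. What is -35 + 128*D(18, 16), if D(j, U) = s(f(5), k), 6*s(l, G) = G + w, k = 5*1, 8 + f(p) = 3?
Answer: -425/3 ≈ -141.67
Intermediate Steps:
f(p) = -5 (f(p) = -8 + 3 = -5)
k = 5
w = -10
s(l, G) = -5/3 + G/6 (s(l, G) = (G - 10)/6 = (-10 + G)/6 = -5/3 + G/6)
D(j, U) = -5/6 (D(j, U) = -5/3 + (1/6)*5 = -5/3 + 5/6 = -5/6)
-35 + 128*D(18, 16) = -35 + 128*(-5/6) = -35 - 320/3 = -425/3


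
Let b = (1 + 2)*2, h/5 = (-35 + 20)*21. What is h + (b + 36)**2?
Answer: 189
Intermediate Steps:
h = -1575 (h = 5*((-35 + 20)*21) = 5*(-15*21) = 5*(-315) = -1575)
b = 6 (b = 3*2 = 6)
h + (b + 36)**2 = -1575 + (6 + 36)**2 = -1575 + 42**2 = -1575 + 1764 = 189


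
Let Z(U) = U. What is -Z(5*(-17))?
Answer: 85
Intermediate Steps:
-Z(5*(-17)) = -5*(-17) = -1*(-85) = 85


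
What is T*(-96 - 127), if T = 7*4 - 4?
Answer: -5352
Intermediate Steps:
T = 24 (T = 28 - 4 = 24)
T*(-96 - 127) = 24*(-96 - 127) = 24*(-223) = -5352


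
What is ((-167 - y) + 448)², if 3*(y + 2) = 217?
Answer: 399424/9 ≈ 44380.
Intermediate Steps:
y = 211/3 (y = -2 + (⅓)*217 = -2 + 217/3 = 211/3 ≈ 70.333)
((-167 - y) + 448)² = ((-167 - 1*211/3) + 448)² = ((-167 - 211/3) + 448)² = (-712/3 + 448)² = (632/3)² = 399424/9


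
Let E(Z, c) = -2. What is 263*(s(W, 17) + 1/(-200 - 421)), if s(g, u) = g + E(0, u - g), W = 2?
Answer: -263/621 ≈ -0.42351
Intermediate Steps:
s(g, u) = -2 + g (s(g, u) = g - 2 = -2 + g)
263*(s(W, 17) + 1/(-200 - 421)) = 263*((-2 + 2) + 1/(-200 - 421)) = 263*(0 + 1/(-621)) = 263*(0 - 1/621) = 263*(-1/621) = -263/621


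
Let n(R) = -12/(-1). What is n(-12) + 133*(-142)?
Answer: -18874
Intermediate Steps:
n(R) = 12 (n(R) = -12*(-1) = 12)
n(-12) + 133*(-142) = 12 + 133*(-142) = 12 - 18886 = -18874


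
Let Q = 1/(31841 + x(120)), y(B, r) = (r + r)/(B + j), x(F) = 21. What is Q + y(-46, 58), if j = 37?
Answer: -3695983/286758 ≈ -12.889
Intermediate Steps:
y(B, r) = 2*r/(37 + B) (y(B, r) = (r + r)/(B + 37) = (2*r)/(37 + B) = 2*r/(37 + B))
Q = 1/31862 (Q = 1/(31841 + 21) = 1/31862 ≈ 3.1385e-5)
Q + y(-46, 58) = 1/31862 + 2*58/(37 - 46) = 1/31862 + 2*58/(-9) = 1/31862 + 2*58*(-1/9) = 1/31862 - 116/9 = -3695983/286758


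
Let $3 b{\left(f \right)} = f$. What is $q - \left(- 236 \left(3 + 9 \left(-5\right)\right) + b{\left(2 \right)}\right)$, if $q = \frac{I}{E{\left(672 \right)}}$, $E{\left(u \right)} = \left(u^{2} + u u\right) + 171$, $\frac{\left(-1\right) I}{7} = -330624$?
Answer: $- \frac{994687114}{100371} \approx -9910.1$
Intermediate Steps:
$I = 2314368$ ($I = \left(-7\right) \left(-330624\right) = 2314368$)
$b{\left(f \right)} = \frac{f}{3}$
$E{\left(u \right)} = 171 + 2 u^{2}$ ($E{\left(u \right)} = \left(u^{2} + u^{2}\right) + 171 = 2 u^{2} + 171 = 171 + 2 u^{2}$)
$q = \frac{257152}{100371}$ ($q = \frac{2314368}{171 + 2 \cdot 672^{2}} = \frac{2314368}{171 + 2 \cdot 451584} = \frac{2314368}{171 + 903168} = \frac{2314368}{903339} = 2314368 \cdot \frac{1}{903339} = \frac{257152}{100371} \approx 2.562$)
$q - \left(- 236 \left(3 + 9 \left(-5\right)\right) + b{\left(2 \right)}\right) = \frac{257152}{100371} - \left(- 236 \left(3 + 9 \left(-5\right)\right) + \frac{1}{3} \cdot 2\right) = \frac{257152}{100371} - \left(- 236 \left(3 - 45\right) + \frac{2}{3}\right) = \frac{257152}{100371} - \left(\left(-236\right) \left(-42\right) + \frac{2}{3}\right) = \frac{257152}{100371} - \left(9912 + \frac{2}{3}\right) = \frac{257152}{100371} - \frac{29738}{3} = - \frac{994687114}{100371}$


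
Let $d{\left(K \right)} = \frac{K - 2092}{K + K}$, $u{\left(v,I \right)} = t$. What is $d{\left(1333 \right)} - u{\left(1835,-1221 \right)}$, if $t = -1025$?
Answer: $\frac{2731891}{2666} \approx 1024.7$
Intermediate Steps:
$u{\left(v,I \right)} = -1025$
$d{\left(K \right)} = \frac{-2092 + K}{2 K}$
$d{\left(1333 \right)} - u{\left(1835,-1221 \right)} = \frac{-2092 + 1333}{2 \cdot 1333} - -1025 = \frac{1}{2} \cdot \frac{1}{1333} \left(-759\right) + 1025 = - \frac{759}{2666} + 1025 = \frac{2731891}{2666}$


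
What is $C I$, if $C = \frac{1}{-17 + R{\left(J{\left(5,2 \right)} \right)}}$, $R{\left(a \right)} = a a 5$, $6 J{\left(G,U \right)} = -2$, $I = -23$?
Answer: $\frac{207}{148} \approx 1.3986$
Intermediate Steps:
$J{\left(G,U \right)} = - \frac{1}{3}$ ($J{\left(G,U \right)} = \frac{1}{6} \left(-2\right) = - \frac{1}{3}$)
$R{\left(a \right)} = 5 a^{2}$ ($R{\left(a \right)} = a^{2} \cdot 5 = 5 a^{2}$)
$C = - \frac{9}{148}$ ($C = \frac{1}{-17 + 5 \left(- \frac{1}{3}\right)^{2}} = \frac{1}{-17 + 5 \cdot \frac{1}{9}} = \frac{1}{-17 + \frac{5}{9}} = \frac{1}{- \frac{148}{9}} = - \frac{9}{148} \approx -0.060811$)
$C I = \left(- \frac{9}{148}\right) \left(-23\right) = \frac{207}{148}$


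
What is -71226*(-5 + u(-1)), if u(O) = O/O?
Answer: 284904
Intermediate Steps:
u(O) = 1
-71226*(-5 + u(-1)) = -71226*(-5 + 1) = -71226*(-4) = -35613*(-8) = 284904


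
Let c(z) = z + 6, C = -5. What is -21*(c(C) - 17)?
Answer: 336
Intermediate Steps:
c(z) = 6 + z
-21*(c(C) - 17) = -21*((6 - 5) - 17) = -21*(1 - 17) = -21*(-16) = 336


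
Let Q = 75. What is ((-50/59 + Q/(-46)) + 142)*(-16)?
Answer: -3029304/1357 ≈ -2232.4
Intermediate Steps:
((-50/59 + Q/(-46)) + 142)*(-16) = ((-50/59 + 75/(-46)) + 142)*(-16) = ((-50*1/59 + 75*(-1/46)) + 142)*(-16) = ((-50/59 - 75/46) + 142)*(-16) = (-6725/2714 + 142)*(-16) = (378663/2714)*(-16) = -3029304/1357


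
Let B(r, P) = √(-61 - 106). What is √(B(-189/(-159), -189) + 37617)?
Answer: √(37617 + I*√167) ≈ 193.95 + 0.0333*I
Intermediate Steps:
B(r, P) = I*√167 (B(r, P) = √(-167) = I*√167)
√(B(-189/(-159), -189) + 37617) = √(I*√167 + 37617) = √(37617 + I*√167)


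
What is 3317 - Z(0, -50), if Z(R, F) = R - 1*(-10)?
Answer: 3307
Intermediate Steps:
Z(R, F) = 10 + R (Z(R, F) = R + 10 = 10 + R)
3317 - Z(0, -50) = 3317 - (10 + 0) = 3317 - 1*10 = 3317 - 10 = 3307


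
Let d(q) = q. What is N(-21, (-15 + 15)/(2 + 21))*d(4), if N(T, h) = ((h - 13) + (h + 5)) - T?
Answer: 52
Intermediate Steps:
N(T, h) = -8 - T + 2*h (N(T, h) = ((-13 + h) + (5 + h)) - T = (-8 + 2*h) - T = -8 - T + 2*h)
N(-21, (-15 + 15)/(2 + 21))*d(4) = (-8 - 1*(-21) + 2*((-15 + 15)/(2 + 21)))*4 = (-8 + 21 + 2*(0/23))*4 = (-8 + 21 + 2*(0*(1/23)))*4 = (-8 + 21 + 2*0)*4 = (-8 + 21 + 0)*4 = 13*4 = 52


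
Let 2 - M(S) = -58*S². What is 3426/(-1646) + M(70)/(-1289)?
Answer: -236106303/1060847 ≈ -222.56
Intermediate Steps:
M(S) = 2 + 58*S² (M(S) = 2 - (-58)*S² = 2 + 58*S²)
3426/(-1646) + M(70)/(-1289) = 3426/(-1646) + (2 + 58*70²)/(-1289) = 3426*(-1/1646) + (2 + 58*4900)*(-1/1289) = -1713/823 + (2 + 284200)*(-1/1289) = -1713/823 + 284202*(-1/1289) = -1713/823 - 284202/1289 = -236106303/1060847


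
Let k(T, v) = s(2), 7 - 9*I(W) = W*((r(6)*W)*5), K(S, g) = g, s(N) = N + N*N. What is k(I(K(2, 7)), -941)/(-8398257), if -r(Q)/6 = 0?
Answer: -2/2799419 ≈ -7.1443e-7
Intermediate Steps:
r(Q) = 0 (r(Q) = -6*0 = 0)
s(N) = N + N²
I(W) = 7/9 (I(W) = 7/9 - W*(0*W)*5/9 = 7/9 - W*0*5/9 = 7/9 - W*0/9 = 7/9 - ⅑*0 = 7/9 + 0 = 7/9)
k(T, v) = 6 (k(T, v) = 2*(1 + 2) = 2*3 = 6)
k(I(K(2, 7)), -941)/(-8398257) = 6/(-8398257) = 6*(-1/8398257) = -2/2799419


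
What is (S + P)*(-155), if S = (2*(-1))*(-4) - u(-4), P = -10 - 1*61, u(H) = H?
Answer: 9145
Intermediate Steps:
P = -71 (P = -10 - 61 = -71)
S = 12 (S = (2*(-1))*(-4) - 1*(-4) = -2*(-4) + 4 = 8 + 4 = 12)
(S + P)*(-155) = (12 - 71)*(-155) = -59*(-155) = 9145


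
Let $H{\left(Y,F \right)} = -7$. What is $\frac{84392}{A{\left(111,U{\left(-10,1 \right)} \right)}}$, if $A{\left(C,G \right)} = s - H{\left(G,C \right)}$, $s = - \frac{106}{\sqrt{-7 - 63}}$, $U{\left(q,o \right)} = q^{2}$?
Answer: $\frac{20676040}{7333} - \frac{4472776 i \sqrt{70}}{7333} \approx 2819.6 - 5103.2 i$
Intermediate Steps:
$s = \frac{53 i \sqrt{70}}{35}$ ($s = - \frac{106}{\sqrt{-70}} = - \frac{106}{i \sqrt{70}} = - 106 \left(- \frac{i \sqrt{70}}{70}\right) = \frac{53 i \sqrt{70}}{35} \approx 12.669 i$)
$A{\left(C,G \right)} = 7 + \frac{53 i \sqrt{70}}{35}$ ($A{\left(C,G \right)} = \frac{53 i \sqrt{70}}{35} - -7 = \frac{53 i \sqrt{70}}{35} + 7 = 7 + \frac{53 i \sqrt{70}}{35}$)
$\frac{84392}{A{\left(111,U{\left(-10,1 \right)} \right)}} = \frac{84392}{7 + \frac{53 i \sqrt{70}}{35}}$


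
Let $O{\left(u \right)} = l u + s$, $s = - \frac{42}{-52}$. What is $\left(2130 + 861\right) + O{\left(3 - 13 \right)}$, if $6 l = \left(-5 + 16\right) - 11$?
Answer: $\frac{77787}{26} \approx 2991.8$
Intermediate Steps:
$s = \frac{21}{26}$ ($s = \left(-42\right) \left(- \frac{1}{52}\right) = \frac{21}{26} \approx 0.80769$)
$l = 0$ ($l = \frac{\left(-5 + 16\right) - 11}{6} = \frac{11 - 11}{6} = \frac{1}{6} \cdot 0 = 0$)
$O{\left(u \right)} = \frac{21}{26}$ ($O{\left(u \right)} = 0 u + \frac{21}{26} = 0 + \frac{21}{26} = \frac{21}{26}$)
$\left(2130 + 861\right) + O{\left(3 - 13 \right)} = \left(2130 + 861\right) + \frac{21}{26} = 2991 + \frac{21}{26} = \frac{77787}{26}$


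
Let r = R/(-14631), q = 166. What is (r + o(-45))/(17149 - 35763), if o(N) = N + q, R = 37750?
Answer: -1732601/272341434 ≈ -0.0063619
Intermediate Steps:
r = -37750/14631 (r = 37750/(-14631) = 37750*(-1/14631) = -37750/14631 ≈ -2.5801)
o(N) = 166 + N (o(N) = N + 166 = 166 + N)
(r + o(-45))/(17149 - 35763) = (-37750/14631 + (166 - 45))/(17149 - 35763) = (-37750/14631 + 121)/(-18614) = (1732601/14631)*(-1/18614) = -1732601/272341434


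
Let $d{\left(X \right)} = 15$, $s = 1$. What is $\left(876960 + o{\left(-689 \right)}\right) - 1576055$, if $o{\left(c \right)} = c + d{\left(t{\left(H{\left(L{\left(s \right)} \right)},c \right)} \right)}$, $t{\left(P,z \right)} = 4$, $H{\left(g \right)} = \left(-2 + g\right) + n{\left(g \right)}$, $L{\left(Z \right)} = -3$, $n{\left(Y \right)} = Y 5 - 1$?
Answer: $-699769$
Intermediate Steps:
$n{\left(Y \right)} = -1 + 5 Y$ ($n{\left(Y \right)} = 5 Y - 1 = -1 + 5 Y$)
$H{\left(g \right)} = -3 + 6 g$ ($H{\left(g \right)} = \left(-2 + g\right) + \left(-1 + 5 g\right) = -3 + 6 g$)
$o{\left(c \right)} = 15 + c$ ($o{\left(c \right)} = c + 15 = 15 + c$)
$\left(876960 + o{\left(-689 \right)}\right) - 1576055 = \left(876960 + \left(15 - 689\right)\right) - 1576055 = \left(876960 - 674\right) - 1576055 = 876286 - 1576055 = -699769$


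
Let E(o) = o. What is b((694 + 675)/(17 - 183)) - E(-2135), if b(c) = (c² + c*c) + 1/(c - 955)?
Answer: 5003267963561/2203088422 ≈ 2271.0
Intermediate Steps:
b(c) = 1/(-955 + c) + 2*c² (b(c) = (c² + c²) + 1/(-955 + c) = 2*c² + 1/(-955 + c) = 1/(-955 + c) + 2*c²)
b((694 + 675)/(17 - 183)) - E(-2135) = (1 - 1910*(694 + 675)²/(17 - 183)² + 2*((694 + 675)/(17 - 183))³)/(-955 + (694 + 675)/(17 - 183)) - 1*(-2135) = (1 - 1910*(1369/(-166))² + 2*(1369/(-166))³)/(-955 + 1369/(-166)) + 2135 = (1 - 1910*(1369*(-1/166))² + 2*(1369*(-1/166))³)/(-955 + 1369*(-1/166)) + 2135 = (1 - 1910*(-1369/166)² + 2*(-1369/166)³)/(-955 - 1369/166) + 2135 = (1 - 1910*1874161/27556 + 2*(-2565726409/4574296))/(-159899/166) + 2135 = -166*(1 - 1789823755/13778 - 2565726409/2287148)/159899 + 2135 = -166/159899*(-299674182591/2287148) + 2135 = 299674182591/2203088422 + 2135 = 5003267963561/2203088422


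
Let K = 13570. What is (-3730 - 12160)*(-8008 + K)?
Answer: -88380180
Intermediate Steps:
(-3730 - 12160)*(-8008 + K) = (-3730 - 12160)*(-8008 + 13570) = -15890*5562 = -88380180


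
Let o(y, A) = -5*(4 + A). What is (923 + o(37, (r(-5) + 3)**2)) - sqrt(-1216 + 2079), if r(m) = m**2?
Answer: -3017 - sqrt(863) ≈ -3046.4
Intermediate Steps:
o(y, A) = -20 - 5*A
(923 + o(37, (r(-5) + 3)**2)) - sqrt(-1216 + 2079) = (923 + (-20 - 5*((-5)**2 + 3)**2)) - sqrt(-1216 + 2079) = (923 + (-20 - 5*(25 + 3)**2)) - sqrt(863) = (923 + (-20 - 5*28**2)) - sqrt(863) = (923 + (-20 - 5*784)) - sqrt(863) = (923 + (-20 - 3920)) - sqrt(863) = (923 - 3940) - sqrt(863) = -3017 - sqrt(863)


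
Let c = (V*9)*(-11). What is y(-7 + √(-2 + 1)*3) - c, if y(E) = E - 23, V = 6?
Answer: 564 + 3*I ≈ 564.0 + 3.0*I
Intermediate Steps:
c = -594 (c = (6*9)*(-11) = 54*(-11) = -594)
y(E) = -23 + E
y(-7 + √(-2 + 1)*3) - c = (-23 + (-7 + √(-2 + 1)*3)) - 1*(-594) = (-23 + (-7 + √(-1)*3)) + 594 = (-23 + (-7 + I*3)) + 594 = (-23 + (-7 + 3*I)) + 594 = (-30 + 3*I) + 594 = 564 + 3*I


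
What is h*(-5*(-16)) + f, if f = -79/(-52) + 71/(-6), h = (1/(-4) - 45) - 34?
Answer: -990649/156 ≈ -6350.3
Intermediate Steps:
h = -317/4 (h = (-¼ - 45) - 34 = -181/4 - 34 = -317/4 ≈ -79.250)
f = -1609/156 (f = -79*(-1/52) + 71*(-⅙) = 79/52 - 71/6 = -1609/156 ≈ -10.314)
h*(-5*(-16)) + f = -(-1585)*(-16)/4 - 1609/156 = -317/4*80 - 1609/156 = -6340 - 1609/156 = -990649/156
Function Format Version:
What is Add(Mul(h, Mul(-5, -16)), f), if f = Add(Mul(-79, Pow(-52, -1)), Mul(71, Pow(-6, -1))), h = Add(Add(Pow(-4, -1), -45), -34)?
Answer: Rational(-990649, 156) ≈ -6350.3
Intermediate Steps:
h = Rational(-317, 4) (h = Add(Add(Rational(-1, 4), -45), -34) = Add(Rational(-181, 4), -34) = Rational(-317, 4) ≈ -79.250)
f = Rational(-1609, 156) (f = Add(Mul(-79, Rational(-1, 52)), Mul(71, Rational(-1, 6))) = Add(Rational(79, 52), Rational(-71, 6)) = Rational(-1609, 156) ≈ -10.314)
Add(Mul(h, Mul(-5, -16)), f) = Add(Mul(Rational(-317, 4), Mul(-5, -16)), Rational(-1609, 156)) = Add(Mul(Rational(-317, 4), 80), Rational(-1609, 156)) = Add(-6340, Rational(-1609, 156)) = Rational(-990649, 156)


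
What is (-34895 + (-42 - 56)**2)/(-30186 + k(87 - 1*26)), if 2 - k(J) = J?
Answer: 25291/30245 ≈ 0.83620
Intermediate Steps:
k(J) = 2 - J
(-34895 + (-42 - 56)**2)/(-30186 + k(87 - 1*26)) = (-34895 + (-42 - 56)**2)/(-30186 + (2 - (87 - 1*26))) = (-34895 + (-98)**2)/(-30186 + (2 - (87 - 26))) = (-34895 + 9604)/(-30186 + (2 - 1*61)) = -25291/(-30186 + (2 - 61)) = -25291/(-30186 - 59) = -25291/(-30245) = -25291*(-1/30245) = 25291/30245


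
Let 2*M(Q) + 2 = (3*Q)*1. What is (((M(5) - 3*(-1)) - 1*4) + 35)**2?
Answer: 6561/4 ≈ 1640.3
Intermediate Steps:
M(Q) = -1 + 3*Q/2 (M(Q) = -1 + ((3*Q)*1)/2 = -1 + (3*Q)/2 = -1 + 3*Q/2)
(((M(5) - 3*(-1)) - 1*4) + 35)**2 = ((((-1 + (3/2)*5) - 3*(-1)) - 1*4) + 35)**2 = ((((-1 + 15/2) + 3) - 4) + 35)**2 = (((13/2 + 3) - 4) + 35)**2 = ((19/2 - 4) + 35)**2 = (11/2 + 35)**2 = (81/2)**2 = 6561/4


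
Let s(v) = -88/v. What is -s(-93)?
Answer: -88/93 ≈ -0.94624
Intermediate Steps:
-s(-93) = -(-88)/(-93) = -(-88)*(-1)/93 = -1*88/93 = -88/93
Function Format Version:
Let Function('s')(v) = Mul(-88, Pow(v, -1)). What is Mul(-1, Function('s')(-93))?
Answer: Rational(-88, 93) ≈ -0.94624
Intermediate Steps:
Mul(-1, Function('s')(-93)) = Mul(-1, Mul(-88, Pow(-93, -1))) = Mul(-1, Mul(-88, Rational(-1, 93))) = Mul(-1, Rational(88, 93)) = Rational(-88, 93)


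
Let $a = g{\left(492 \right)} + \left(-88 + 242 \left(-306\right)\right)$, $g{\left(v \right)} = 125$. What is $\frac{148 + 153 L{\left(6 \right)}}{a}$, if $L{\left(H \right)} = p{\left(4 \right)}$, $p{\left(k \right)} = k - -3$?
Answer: $- \frac{1219}{74015} \approx -0.01647$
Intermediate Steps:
$p{\left(k \right)} = 3 + k$ ($p{\left(k \right)} = k + 3 = 3 + k$)
$L{\left(H \right)} = 7$ ($L{\left(H \right)} = 3 + 4 = 7$)
$a = -74015$ ($a = 125 + \left(-88 + 242 \left(-306\right)\right) = 125 - 74140 = -74015$)
$\frac{148 + 153 L{\left(6 \right)}}{a} = \frac{148 + 153 \cdot 7}{-74015} = \left(148 + 1071\right) \left(- \frac{1}{74015}\right) = 1219 \left(- \frac{1}{74015}\right) = - \frac{1219}{74015}$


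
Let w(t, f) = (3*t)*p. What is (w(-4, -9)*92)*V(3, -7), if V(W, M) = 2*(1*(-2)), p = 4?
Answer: 17664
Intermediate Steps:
V(W, M) = -4 (V(W, M) = 2*(-2) = -4)
w(t, f) = 12*t (w(t, f) = (3*t)*4 = 12*t)
(w(-4, -9)*92)*V(3, -7) = ((12*(-4))*92)*(-4) = -48*92*(-4) = -4416*(-4) = 17664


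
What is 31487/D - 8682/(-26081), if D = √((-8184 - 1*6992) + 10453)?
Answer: 8682/26081 - 31487*I*√4723/4723 ≈ 0.33289 - 458.17*I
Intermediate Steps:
D = I*√4723 (D = √((-8184 - 6992) + 10453) = √(-15176 + 10453) = √(-4723) = I*√4723 ≈ 68.724*I)
31487/D - 8682/(-26081) = 31487/((I*√4723)) - 8682/(-26081) = 31487*(-I*√4723/4723) - 8682*(-1/26081) = -31487*I*√4723/4723 + 8682/26081 = 8682/26081 - 31487*I*√4723/4723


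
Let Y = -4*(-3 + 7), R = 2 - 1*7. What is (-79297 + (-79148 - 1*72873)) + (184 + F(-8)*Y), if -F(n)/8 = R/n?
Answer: -231054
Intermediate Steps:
R = -5 (R = 2 - 7 = -5)
Y = -16 (Y = -4*4 = -16)
F(n) = 40/n (F(n) = -(-40)/n = 40/n)
(-79297 + (-79148 - 1*72873)) + (184 + F(-8)*Y) = (-79297 + (-79148 - 1*72873)) + (184 + (40/(-8))*(-16)) = (-79297 + (-79148 - 72873)) + (184 + (40*(-⅛))*(-16)) = (-79297 - 152021) + (184 - 5*(-16)) = -231318 + (184 + 80) = -231318 + 264 = -231054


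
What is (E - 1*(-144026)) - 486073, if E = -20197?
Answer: -362244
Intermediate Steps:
(E - 1*(-144026)) - 486073 = (-20197 - 1*(-144026)) - 486073 = (-20197 + 144026) - 486073 = 123829 - 486073 = -362244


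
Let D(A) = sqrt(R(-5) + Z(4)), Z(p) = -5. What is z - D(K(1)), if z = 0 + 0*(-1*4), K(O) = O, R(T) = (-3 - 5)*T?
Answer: -sqrt(35) ≈ -5.9161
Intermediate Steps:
R(T) = -8*T
D(A) = sqrt(35) (D(A) = sqrt(-8*(-5) - 5) = sqrt(40 - 5) = sqrt(35))
z = 0 (z = 0 + 0*(-4) = 0 + 0 = 0)
z - D(K(1)) = 0 - sqrt(35) = -sqrt(35)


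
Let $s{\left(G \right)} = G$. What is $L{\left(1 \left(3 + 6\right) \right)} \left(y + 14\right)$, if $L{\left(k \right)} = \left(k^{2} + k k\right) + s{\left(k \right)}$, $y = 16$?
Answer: $5130$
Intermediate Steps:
$L{\left(k \right)} = k + 2 k^{2}$ ($L{\left(k \right)} = \left(k^{2} + k k\right) + k = \left(k^{2} + k^{2}\right) + k = 2 k^{2} + k = k + 2 k^{2}$)
$L{\left(1 \left(3 + 6\right) \right)} \left(y + 14\right) = 1 \left(3 + 6\right) \left(1 + 2 \cdot 1 \left(3 + 6\right)\right) \left(16 + 14\right) = 1 \cdot 9 \left(1 + 2 \cdot 1 \cdot 9\right) 30 = 9 \left(1 + 2 \cdot 9\right) 30 = 9 \left(1 + 18\right) 30 = 9 \cdot 19 \cdot 30 = 171 \cdot 30 = 5130$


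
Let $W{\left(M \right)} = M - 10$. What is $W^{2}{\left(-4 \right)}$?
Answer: $196$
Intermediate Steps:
$W{\left(M \right)} = -10 + M$ ($W{\left(M \right)} = M - 10 = -10 + M$)
$W^{2}{\left(-4 \right)} = \left(-10 - 4\right)^{2} = \left(-14\right)^{2} = 196$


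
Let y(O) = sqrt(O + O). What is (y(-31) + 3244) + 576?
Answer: 3820 + I*sqrt(62) ≈ 3820.0 + 7.874*I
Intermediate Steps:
y(O) = sqrt(2)*sqrt(O) (y(O) = sqrt(2*O) = sqrt(2)*sqrt(O))
(y(-31) + 3244) + 576 = (sqrt(2)*sqrt(-31) + 3244) + 576 = (sqrt(2)*(I*sqrt(31)) + 3244) + 576 = (I*sqrt(62) + 3244) + 576 = (3244 + I*sqrt(62)) + 576 = 3820 + I*sqrt(62)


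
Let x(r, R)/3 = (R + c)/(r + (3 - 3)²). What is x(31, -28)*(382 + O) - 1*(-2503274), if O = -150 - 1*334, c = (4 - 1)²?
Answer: 77607308/31 ≈ 2.5035e+6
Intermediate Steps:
c = 9 (c = 3² = 9)
O = -484 (O = -150 - 334 = -484)
x(r, R) = 3*(9 + R)/r (x(r, R) = 3*((R + 9)/(r + (3 - 3)²)) = 3*((9 + R)/(r + 0²)) = 3*((9 + R)/(r + 0)) = 3*((9 + R)/r) = 3*(9 + R)/r)
x(31, -28)*(382 + O) - 1*(-2503274) = (3*(9 - 28)/31)*(382 - 484) - 1*(-2503274) = (3*(1/31)*(-19))*(-102) + 2503274 = -57/31*(-102) + 2503274 = 5814/31 + 2503274 = 77607308/31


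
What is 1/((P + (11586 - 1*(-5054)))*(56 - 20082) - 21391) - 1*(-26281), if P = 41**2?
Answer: 9642965046096/366917737 ≈ 26281.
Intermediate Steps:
P = 1681
1/((P + (11586 - 1*(-5054)))*(56 - 20082) - 21391) - 1*(-26281) = 1/((1681 + (11586 - 1*(-5054)))*(56 - 20082) - 21391) - 1*(-26281) = 1/((1681 + (11586 + 5054))*(-20026) - 21391) + 26281 = 1/((1681 + 16640)*(-20026) - 21391) + 26281 = 1/(18321*(-20026) - 21391) + 26281 = 1/(-366896346 - 21391) + 26281 = 1/(-366917737) + 26281 = -1/366917737 + 26281 = 9642965046096/366917737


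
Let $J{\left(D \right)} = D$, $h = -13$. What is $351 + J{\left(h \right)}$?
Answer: $338$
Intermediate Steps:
$351 + J{\left(h \right)} = 351 - 13 = 338$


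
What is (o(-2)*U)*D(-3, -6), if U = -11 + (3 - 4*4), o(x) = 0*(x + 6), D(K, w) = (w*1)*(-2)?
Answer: 0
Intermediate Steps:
D(K, w) = -2*w (D(K, w) = w*(-2) = -2*w)
o(x) = 0 (o(x) = 0*(6 + x) = 0)
U = -24 (U = -11 + (3 - 16) = -11 - 13 = -24)
(o(-2)*U)*D(-3, -6) = (0*(-24))*(-2*(-6)) = 0*12 = 0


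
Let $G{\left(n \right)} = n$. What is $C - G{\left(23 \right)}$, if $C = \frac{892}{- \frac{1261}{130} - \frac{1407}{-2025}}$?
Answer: $- \frac{1483811}{12157} \approx -122.05$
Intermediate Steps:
$C = - \frac{1204200}{12157}$ ($C = \frac{892}{\left(-1261\right) \frac{1}{130} - - \frac{469}{675}} = \frac{892}{- \frac{97}{10} + \frac{469}{675}} = \frac{892}{- \frac{12157}{1350}} = 892 \left(- \frac{1350}{12157}\right) = - \frac{1204200}{12157} \approx -99.054$)
$C - G{\left(23 \right)} = - \frac{1204200}{12157} - 23 = - \frac{1483811}{12157}$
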